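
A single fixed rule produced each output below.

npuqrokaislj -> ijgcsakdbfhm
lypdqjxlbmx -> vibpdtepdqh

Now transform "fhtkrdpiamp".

cjvhasehxzl

The transformation: move the first 3 characters to the end (rotate left by 3), then shift every letter 8 places backward in the alphabet (wrapping around).
Applying that to "fhtkrdpiamp" gives "cjvhasehxzl".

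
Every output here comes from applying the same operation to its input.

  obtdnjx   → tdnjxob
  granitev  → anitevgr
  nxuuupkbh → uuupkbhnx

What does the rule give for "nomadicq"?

What's happening: move the first 2 characters to the end (rotate left by 2).
On "nomadicq" that produces "madicqno".

madicqno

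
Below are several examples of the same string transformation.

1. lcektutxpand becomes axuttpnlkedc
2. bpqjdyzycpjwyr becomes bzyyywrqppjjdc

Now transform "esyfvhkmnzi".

The rule is to sort the characters into reverse alphabetical order, then move the last character to the front.
So "esyfvhkmnzi" becomes "ezyvsnmkihf".
(Check on "bpqjdyzycpjwyr": → "zyyywrqppjjdcb" → "bzyyywrqppjjdc" ✓)

ezyvsnmkihf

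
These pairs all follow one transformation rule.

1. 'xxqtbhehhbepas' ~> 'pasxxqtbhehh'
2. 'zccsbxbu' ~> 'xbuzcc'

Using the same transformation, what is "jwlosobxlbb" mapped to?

The pattern: move the last 3 characters to the front (rotate right by 3), then delete the last 2 characters.
On "jwlosobxlbb": the first step gives "lbbjwlosobx", and the second then gives "lbbjwloso".

lbbjwloso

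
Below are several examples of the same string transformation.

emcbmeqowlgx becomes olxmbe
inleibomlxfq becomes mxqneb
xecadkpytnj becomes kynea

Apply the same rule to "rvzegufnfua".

What's happening: keep every other character starting from the second (positions 2nd, 4th, 6th, ...), then move the last 3 characters to the front (rotate right by 3).
So "rvzegufnfua" becomes "unuve".
(Check on "xecadkpytnj": → "eakyn" → "kynea" ✓)

unuve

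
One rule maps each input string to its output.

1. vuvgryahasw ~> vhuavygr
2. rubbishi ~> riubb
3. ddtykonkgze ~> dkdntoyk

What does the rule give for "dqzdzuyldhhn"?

In each case the input is transformed by: delete the last 3 characters, then take characters alternately from the front and the back (1st, last, 2nd, 2nd-last, ...).
"dqzdzuyldhhn" → "dqzdzuyld" → "ddqlzyduz".

ddqlzyduz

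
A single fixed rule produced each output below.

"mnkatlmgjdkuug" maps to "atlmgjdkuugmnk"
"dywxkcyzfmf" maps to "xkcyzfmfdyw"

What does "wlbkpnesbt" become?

kpnesbtwlb

The rule is to move the first 3 characters to the end (rotate left by 3).
For "wlbkpnesbt" the result is "kpnesbtwlb".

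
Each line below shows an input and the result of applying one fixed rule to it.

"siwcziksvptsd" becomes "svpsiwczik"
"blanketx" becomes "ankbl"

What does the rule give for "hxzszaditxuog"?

What's happening: delete the last 3 characters, then move the last 3 characters to the front (rotate right by 3).
"hxzszaditxuog" → "itxhxzszad".

itxhxzszad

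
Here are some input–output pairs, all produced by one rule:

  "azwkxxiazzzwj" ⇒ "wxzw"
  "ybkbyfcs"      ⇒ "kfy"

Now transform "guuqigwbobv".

Rule — move the first character to the end, then keep one character in every 3, starting at position 2 (positions 2nd, 5th, 8th, ...).
"guuqigwbobv" → "ugog".

ugog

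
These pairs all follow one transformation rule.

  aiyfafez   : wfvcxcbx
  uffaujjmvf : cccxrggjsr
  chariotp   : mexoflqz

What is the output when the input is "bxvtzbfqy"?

vusqwycny

The transformation: shift every letter 3 places backward in the alphabet (wrapping around), then swap the first and last characters.
Working it through for "bxvtzbfqy": intermediate "yusqwycnv", final "vusqwycny".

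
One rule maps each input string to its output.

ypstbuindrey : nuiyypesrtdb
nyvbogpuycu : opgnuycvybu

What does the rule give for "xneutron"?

What's happening: take characters alternately from the front and the back (1st, last, 2nd, 2nd-last, ...), then move the last 3 characters to the front (rotate right by 3).
For "xneutron", step one produces "xnnoerut"; step two turns that into "rutxnnoe".

rutxnnoe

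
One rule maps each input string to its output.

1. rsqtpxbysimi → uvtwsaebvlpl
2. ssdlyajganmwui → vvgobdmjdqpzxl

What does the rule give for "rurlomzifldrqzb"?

uxuorpcliogutce

Looking at the pairs, the operation is to shift every letter 3 places forward in the alphabet (wrapping around).
Doing the same to "rurlomzifldrqzb": "uxuorpcliogutce".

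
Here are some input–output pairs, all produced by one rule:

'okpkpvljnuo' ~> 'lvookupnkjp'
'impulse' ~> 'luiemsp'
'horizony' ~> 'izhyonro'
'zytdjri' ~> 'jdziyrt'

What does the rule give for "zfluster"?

What's happening: take characters alternately from the front and the back (1st, last, 2nd, 2nd-last, ...), then move the last 2 characters to the front (rotate right by 2).
Doing the same to "zfluster": "uszrfelt".

uszrfelt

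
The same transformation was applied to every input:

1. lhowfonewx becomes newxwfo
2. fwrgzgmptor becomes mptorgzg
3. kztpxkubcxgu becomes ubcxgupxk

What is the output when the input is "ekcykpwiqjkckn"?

wiqjkcknykp

The rule is to delete the first 3 characters, then move the first 3 characters to the end (rotate left by 3).
On "ekcykpwiqjkckn" that produces "wiqjkcknykp".
(Check on "lhowfonewx": → "wfonewx" → "newxwfo" ✓)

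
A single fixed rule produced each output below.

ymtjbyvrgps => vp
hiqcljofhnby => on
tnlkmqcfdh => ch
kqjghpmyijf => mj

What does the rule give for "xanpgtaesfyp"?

The transformation: keep one character in every 3, starting at position 1 (positions 1st, 4th, 7th, ...), then delete the first 2 characters.
On "xanpgtaesfyp": the first step gives "xpaf", and the second then gives "af".

af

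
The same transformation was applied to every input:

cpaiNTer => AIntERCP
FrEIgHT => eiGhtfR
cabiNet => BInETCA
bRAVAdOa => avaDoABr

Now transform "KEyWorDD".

The pattern: flip the case of every letter, then move the first 2 characters to the end (rotate left by 2).
Applying both steps to "KEyWorDD": "keYwORdd", then "YwORddke".
(Check on "cabiNet": → "CABInET" → "BInETCA" ✓)

YwORddke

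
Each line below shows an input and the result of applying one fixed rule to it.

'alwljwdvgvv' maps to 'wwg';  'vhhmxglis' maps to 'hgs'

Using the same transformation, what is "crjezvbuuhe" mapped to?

Each output is the input with this applied: keep one character in every 3, starting at position 3 (positions 3rd, 6th, 9th, ...).
On "crjezvbuuhe" that produces "jvu".

jvu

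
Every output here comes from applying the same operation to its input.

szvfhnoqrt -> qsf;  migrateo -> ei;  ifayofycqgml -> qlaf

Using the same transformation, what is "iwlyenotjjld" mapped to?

jdln

In each case the input is transformed by: swap the front and back halves of the string, then keep one character in every 3, starting at position 3 (positions 3rd, 6th, 9th, ...).
For "iwlyenotjjld" the result is "jdln".
(Check on "ifayofycqgml": → "ycqgmlifayof" → "qlaf" ✓)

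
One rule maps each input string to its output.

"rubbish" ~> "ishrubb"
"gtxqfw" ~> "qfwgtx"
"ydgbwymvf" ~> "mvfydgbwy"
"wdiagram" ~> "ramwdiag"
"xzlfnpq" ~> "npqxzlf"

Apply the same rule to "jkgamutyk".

The rule is to move the last 3 characters to the front (rotate right by 3).
On "jkgamutyk" that produces "tykjkgamu".

tykjkgamu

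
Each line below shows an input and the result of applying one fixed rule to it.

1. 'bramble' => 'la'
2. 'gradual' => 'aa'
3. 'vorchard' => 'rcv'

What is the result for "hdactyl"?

ya

The rule is to reverse the string, then keep one character in every 3, starting at position 2 (positions 2nd, 5th, 8th, ...).
"hdactyl" → "ya".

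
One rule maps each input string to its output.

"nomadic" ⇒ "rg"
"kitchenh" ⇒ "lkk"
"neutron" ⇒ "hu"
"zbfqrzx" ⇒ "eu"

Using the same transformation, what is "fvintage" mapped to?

Rule — keep one character in every 3, starting at position 2 (positions 2nd, 5th, 8th, ...), then shift every letter 3 places forward in the alphabet (wrapping around).
On "fvintage": the first step gives "vte", and the second then gives "ywh".

ywh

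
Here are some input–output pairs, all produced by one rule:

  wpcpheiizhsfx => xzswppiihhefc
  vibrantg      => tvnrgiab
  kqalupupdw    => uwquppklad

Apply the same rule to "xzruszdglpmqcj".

zzuxrspqlmgjcd

The pattern: sort the characters into reverse alphabetical order, then swap each adjacent pair of characters (1↔2, 3↔4, ...).
Applying both steps to "xzruszdglpmqcj": "zzxusrqpmljgdc", then "zzuxrspqlmgjcd".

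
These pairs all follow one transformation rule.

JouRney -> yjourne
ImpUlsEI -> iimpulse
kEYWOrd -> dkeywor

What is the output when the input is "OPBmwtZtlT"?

topbmwtztl

Each output is the input with this applied: move the last character to the front, then convert every letter to lowercase.
Working it through for "OPBmwtZtlT": intermediate "TOPBmwtZtl", final "topbmwtztl".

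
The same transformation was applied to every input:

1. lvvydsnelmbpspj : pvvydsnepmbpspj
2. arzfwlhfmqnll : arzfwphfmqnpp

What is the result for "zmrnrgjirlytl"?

zmrnrgjirpytp

Looking at the pairs, the operation is to replace every "l" with "p".
For "zmrnrgjirlytl" the result is "zmrnrgjirpytp".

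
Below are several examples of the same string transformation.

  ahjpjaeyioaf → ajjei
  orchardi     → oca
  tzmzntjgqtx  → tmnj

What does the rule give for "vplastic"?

vls

Rule — delete the last 3 characters, then keep every other character starting from the first (positions 1st, 3rd, 5th, ...).
Working it through for "vplastic": intermediate "vplas", final "vls".
(Check on "tzmzntjgqtx": → "tzmzntjg" → "tmnj" ✓)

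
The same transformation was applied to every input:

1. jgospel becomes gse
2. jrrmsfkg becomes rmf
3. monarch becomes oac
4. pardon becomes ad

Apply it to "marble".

Each output is the input with this applied: delete the last character, then keep every other character starting from the second (positions 2nd, 4th, 6th, ...).
Applying both steps to "marble": "marbl", then "ab".

ab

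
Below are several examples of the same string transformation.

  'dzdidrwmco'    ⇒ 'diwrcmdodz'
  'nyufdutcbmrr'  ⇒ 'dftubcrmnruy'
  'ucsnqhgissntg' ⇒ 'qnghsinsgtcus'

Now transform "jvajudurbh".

The rule is to move the first 3 characters to the end (rotate left by 3), then swap each adjacent pair of characters (1↔2, 3↔4, ...).
On "jvajudurbh" that produces "ujudbrjhav".

ujudbrjhav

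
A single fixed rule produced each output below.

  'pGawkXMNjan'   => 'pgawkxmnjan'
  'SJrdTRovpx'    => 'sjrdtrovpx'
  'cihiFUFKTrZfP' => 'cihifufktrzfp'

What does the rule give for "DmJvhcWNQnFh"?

The rule is to convert every letter to lowercase.
Doing the same to "DmJvhcWNQnFh": "dmjvhcwnqnfh".

dmjvhcwnqnfh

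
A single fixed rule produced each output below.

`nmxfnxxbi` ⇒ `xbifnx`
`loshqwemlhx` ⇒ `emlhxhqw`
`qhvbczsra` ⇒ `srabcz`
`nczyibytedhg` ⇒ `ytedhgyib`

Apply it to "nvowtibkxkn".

Looking at the pairs, the operation is to delete the first 3 characters, then move the first 3 characters to the end (rotate left by 3).
On "nvowtibkxkn": the first step gives "wtibkxkn", and the second then gives "bkxknwti".

bkxknwti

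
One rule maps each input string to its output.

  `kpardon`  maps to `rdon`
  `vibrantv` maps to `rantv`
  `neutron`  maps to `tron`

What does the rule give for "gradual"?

dual

Each output is the input with this applied: delete the first 3 characters.
So "gradual" becomes "dual".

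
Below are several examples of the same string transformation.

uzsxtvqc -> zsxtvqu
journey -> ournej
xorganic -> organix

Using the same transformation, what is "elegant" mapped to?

legane

Each output is the input with this applied: delete the last character, then move the first character to the end.
On "elegant" that produces "legane".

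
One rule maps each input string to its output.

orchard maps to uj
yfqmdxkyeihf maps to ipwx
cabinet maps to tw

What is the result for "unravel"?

The rule is to shift every letter 8 places backward in the alphabet (wrapping around), then keep one character in every 3, starting at position 3 (positions 3rd, 6th, 9th, ...).
Starting from "unravel": after the first operation, "mfjsnwd"; after the second, "jw".

jw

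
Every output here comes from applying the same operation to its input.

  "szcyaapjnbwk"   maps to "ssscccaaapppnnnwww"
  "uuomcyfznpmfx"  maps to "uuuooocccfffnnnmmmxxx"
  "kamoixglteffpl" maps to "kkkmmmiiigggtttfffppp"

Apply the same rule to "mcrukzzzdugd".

mmmrrrkkkzzzdddggg

The rule is to keep every other character starting from the first (positions 1st, 3rd, 5th, ...), then repeat every character 3 times.
"mcrukzzzdugd" → "mrkzdg" → "mmmrrrkkkzzzdddggg".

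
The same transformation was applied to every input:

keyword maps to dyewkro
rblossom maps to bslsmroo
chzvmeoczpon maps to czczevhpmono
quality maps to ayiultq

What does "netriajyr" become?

ayetirjrn

The pattern: sort the characters into alphabetical order, then take characters alternately from the front and the back (1st, last, 2nd, 2nd-last, ...).
Working it through for "netriajyr": intermediate "aeijnrrty", final "ayetirjrn".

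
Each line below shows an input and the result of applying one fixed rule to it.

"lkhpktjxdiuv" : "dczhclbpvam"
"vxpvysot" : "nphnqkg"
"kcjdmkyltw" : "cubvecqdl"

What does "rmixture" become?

jeaplmj

The rule is to shift every letter 8 places backward in the alphabet (wrapping around), then delete the last character.
Starting from "rmixture": after the first operation, "jeaplmjw"; after the second, "jeaplmj".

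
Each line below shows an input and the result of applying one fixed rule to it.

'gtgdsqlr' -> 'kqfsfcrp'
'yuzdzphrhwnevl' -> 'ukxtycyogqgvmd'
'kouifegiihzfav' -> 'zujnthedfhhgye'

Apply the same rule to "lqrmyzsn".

rmkpqlxy

Each output is the input with this applied: move the last 2 characters to the front (rotate right by 2), then shift every letter 1 place backward in the alphabet (wrapping around).
On "lqrmyzsn": the first step gives "snlqrmyz", and the second then gives "rmkpqlxy".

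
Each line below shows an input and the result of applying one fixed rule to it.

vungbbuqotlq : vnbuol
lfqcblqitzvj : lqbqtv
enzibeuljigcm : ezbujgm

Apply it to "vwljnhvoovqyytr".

The transformation: keep every other character starting from the first (positions 1st, 3rd, 5th, ...).
"vwljnhvoovqyytr" → "vlnvoqyr".

vlnvoqyr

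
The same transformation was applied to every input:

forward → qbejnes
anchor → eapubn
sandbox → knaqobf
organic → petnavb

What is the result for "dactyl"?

ynpglq

Each output is the input with this applied: shift every letter 13 places forward in the alphabet (wrapping around) — i.e. ROT13, then swap the first and last characters.
For "dactyl", step one produces "qnpgly"; step two turns that into "ynpglq".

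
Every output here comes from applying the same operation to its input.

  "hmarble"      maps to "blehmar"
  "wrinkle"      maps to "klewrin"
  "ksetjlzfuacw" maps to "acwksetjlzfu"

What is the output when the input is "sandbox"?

Looking at the pairs, the operation is to move the last 3 characters to the front (rotate right by 3).
So "sandbox" becomes "boxsand".

boxsand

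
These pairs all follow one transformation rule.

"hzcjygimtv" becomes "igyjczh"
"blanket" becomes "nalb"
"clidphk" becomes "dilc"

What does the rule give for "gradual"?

darg

In each case the input is transformed by: reverse the string, then delete the first 3 characters.
On "gradual" that produces "darg".
(Check on "blanket": → "teknalb" → "nalb" ✓)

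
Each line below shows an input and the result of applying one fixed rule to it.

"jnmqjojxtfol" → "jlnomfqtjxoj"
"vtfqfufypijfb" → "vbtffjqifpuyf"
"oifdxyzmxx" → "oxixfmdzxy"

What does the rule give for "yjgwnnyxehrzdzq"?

Rule — take characters alternately from the front and the back (1st, last, 2nd, 2nd-last, ...).
On "yjgwnnyxehrzdzq" that produces "yqjzgdwznrnhyex".

yqjzgdwznrnhyex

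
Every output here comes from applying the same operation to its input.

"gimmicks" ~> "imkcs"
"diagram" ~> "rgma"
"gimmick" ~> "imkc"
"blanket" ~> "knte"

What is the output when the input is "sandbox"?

bdxo

The pattern: delete the first 3 characters, then swap each adjacent pair of characters (1↔2, 3↔4, ...).
On "sandbox": the first step gives "dbox", and the second then gives "bdxo".
(Check on "blanket": → "nket" → "knte" ✓)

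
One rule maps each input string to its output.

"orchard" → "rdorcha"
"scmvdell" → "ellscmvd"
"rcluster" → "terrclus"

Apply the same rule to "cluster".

erclust

What's happening: move the first 2 characters to the end (rotate left by 2), then move the first 3 characters to the end (rotate left by 3).
Doing the same to "cluster": "erclust".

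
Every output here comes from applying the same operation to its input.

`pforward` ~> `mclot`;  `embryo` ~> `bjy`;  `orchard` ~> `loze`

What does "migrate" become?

jfdo

The rule is to shift every letter 3 places backward in the alphabet (wrapping around), then delete the last 3 characters.
Applying both steps to "migrate": "jfdoxqb", then "jfdo".
(Check on "embryo": → "bjyovl" → "bjy" ✓)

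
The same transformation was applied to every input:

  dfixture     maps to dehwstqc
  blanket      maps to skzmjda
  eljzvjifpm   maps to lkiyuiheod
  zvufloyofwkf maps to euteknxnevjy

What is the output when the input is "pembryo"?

ndlaqxo

What's happening: shift every letter 1 place backward in the alphabet (wrapping around), then swap the first and last characters.
"pembryo" → "odlaqxn" → "ndlaqxo".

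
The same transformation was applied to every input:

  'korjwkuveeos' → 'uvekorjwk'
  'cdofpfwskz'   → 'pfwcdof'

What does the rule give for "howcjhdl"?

wcjho

What's happening: delete the last 3 characters, then move the last 3 characters to the front (rotate right by 3).
"howcjhdl" → "howcj" → "wcjho".
(Check on "korjwkuveeos": → "korjwkuve" → "uvekorjwk" ✓)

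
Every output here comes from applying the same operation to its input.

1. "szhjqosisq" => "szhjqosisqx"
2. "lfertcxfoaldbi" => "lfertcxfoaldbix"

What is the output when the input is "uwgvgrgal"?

uwgvgrgalx

In each case the input is transformed by: append "x".
On "uwgvgrgal" that produces "uwgvgrgalx".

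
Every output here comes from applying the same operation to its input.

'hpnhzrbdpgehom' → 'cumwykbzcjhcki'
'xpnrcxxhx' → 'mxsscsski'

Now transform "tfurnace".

mivxzoap

Looking at the pairs, the operation is to move the first 3 characters to the end (rotate left by 3), then shift every letter 5 places backward in the alphabet (wrapping around).
Working it through for "tfurnace": intermediate "rnacetfu", final "mivxzoap".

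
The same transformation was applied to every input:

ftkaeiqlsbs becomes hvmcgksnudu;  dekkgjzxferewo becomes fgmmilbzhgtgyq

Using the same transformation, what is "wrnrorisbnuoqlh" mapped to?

The pattern: shift every letter 2 places forward in the alphabet (wrapping around).
"wrnrorisbnuoqlh" → "ytptqtkudpwqsnj".

ytptqtkudpwqsnj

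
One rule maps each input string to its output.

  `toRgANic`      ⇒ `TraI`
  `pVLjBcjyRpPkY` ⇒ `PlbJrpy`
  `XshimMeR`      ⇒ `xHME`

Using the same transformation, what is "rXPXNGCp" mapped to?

Rpnc

Looking at the pairs, the operation is to keep every other character starting from the first (positions 1st, 3rd, 5th, ...), then flip the case of every letter.
Starting from "rXPXNGCp": after the first operation, "rPNC"; after the second, "Rpnc".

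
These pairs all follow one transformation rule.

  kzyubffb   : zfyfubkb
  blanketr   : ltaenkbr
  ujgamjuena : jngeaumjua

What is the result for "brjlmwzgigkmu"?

What's happening: take characters alternately from the front and the back (1st, last, 2nd, 2nd-last, ...), then move the first 2 characters to the end (rotate left by 2).
Applying both steps to "brjlmwzgigkmu": "burmjklgmiwgz", then "rmjklgmiwgzbu".
(Check on "ujgamjuena": → "uajngeaumj" → "jngeaumjua" ✓)

rmjklgmiwgzbu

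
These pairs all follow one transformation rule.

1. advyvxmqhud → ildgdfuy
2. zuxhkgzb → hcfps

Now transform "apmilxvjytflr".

ixuqtfdrgb

The pattern: shift every letter 8 places forward in the alphabet (wrapping around), then delete the last 3 characters.
Working it through for "apmilxvjytflr": intermediate "ixuqtfdrgbntz", final "ixuqtfdrgb".
(Check on "advyvxmqhud": → "ildgdfuypcl" → "ildgdfuy" ✓)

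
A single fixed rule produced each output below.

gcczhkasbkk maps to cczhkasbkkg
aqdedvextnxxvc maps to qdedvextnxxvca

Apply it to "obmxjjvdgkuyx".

The transformation: move the first character to the end.
"obmxjjvdgkuyx" → "bmxjjvdgkuyxo".

bmxjjvdgkuyxo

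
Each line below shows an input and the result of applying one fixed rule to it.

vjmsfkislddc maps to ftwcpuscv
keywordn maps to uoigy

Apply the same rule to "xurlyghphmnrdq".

The transformation: shift every letter 10 places forward in the alphabet (wrapping around), then delete the last 3 characters.
"xurlyghphmnrdq" → "hebviqrzrwxbna" → "hebviqrzrwx".

hebviqrzrwx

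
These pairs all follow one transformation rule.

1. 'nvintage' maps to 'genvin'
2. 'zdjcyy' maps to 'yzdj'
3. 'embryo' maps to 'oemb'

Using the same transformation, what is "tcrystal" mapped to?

altcry

In each case the input is transformed by: swap the front and back halves of the string, then delete the first 2 characters.
Doing the same to "tcrystal": "altcry".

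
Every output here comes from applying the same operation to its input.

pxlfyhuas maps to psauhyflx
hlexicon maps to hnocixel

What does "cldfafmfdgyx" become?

cxygdfmfafdl

Each output is the input with this applied: move the first character to the end, then reverse the string.
"cldfafmfdgyx" → "ldfafmfdgyxc" → "cxygdfmfafdl".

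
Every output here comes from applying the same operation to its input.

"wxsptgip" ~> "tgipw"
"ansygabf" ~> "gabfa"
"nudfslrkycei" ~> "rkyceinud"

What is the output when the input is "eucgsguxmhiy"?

uxmhiyeuc

What's happening: swap the front and back halves of the string, then delete the last 3 characters.
Applying that to "eucgsguxmhiy" gives "uxmhiyeuc".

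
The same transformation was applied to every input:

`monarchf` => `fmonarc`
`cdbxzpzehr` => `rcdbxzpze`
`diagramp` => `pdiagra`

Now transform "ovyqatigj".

Looking at the pairs, the operation is to move the last character to the front, then delete the last character.
Starting from "ovyqatigj": after the first operation, "jovyqatig"; after the second, "jovyqati".

jovyqati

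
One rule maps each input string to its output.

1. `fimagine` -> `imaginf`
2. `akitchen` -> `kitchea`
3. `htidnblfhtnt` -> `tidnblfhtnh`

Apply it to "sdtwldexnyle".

dtwldexnyls

Each output is the input with this applied: delete the last character, then move the first character to the end.
"sdtwldexnyle" → "sdtwldexnyl" → "dtwldexnyls".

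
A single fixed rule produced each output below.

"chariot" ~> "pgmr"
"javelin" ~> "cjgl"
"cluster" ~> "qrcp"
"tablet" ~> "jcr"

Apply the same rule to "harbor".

In each case the input is transformed by: shift every letter 2 places backward in the alphabet (wrapping around), then delete the first 3 characters.
On "harbor": the first step gives "fypzmp", and the second then gives "zmp".

zmp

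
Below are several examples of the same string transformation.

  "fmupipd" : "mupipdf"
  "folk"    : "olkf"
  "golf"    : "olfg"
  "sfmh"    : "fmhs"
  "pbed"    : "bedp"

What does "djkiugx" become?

Each output is the input with this applied: move the first character to the end.
On "djkiugx" that produces "jkiugxd".

jkiugxd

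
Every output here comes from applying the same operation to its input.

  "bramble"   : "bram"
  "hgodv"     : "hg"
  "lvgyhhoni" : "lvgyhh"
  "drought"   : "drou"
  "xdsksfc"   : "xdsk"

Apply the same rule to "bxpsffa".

bxps

What's happening: delete the last 3 characters.
Doing the same to "bxpsffa": "bxps".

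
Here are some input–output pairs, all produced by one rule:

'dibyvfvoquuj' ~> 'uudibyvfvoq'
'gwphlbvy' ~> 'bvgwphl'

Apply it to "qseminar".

naqsemi

Each output is the input with this applied: delete the last character, then move the last 2 characters to the front (rotate right by 2).
On "qseminar": the first step gives "qsemina", and the second then gives "naqsemi".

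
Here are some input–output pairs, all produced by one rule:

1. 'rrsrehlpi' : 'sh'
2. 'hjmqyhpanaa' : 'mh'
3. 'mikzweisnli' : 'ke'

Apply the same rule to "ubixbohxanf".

io

Rule — keep one character in every 3, starting at position 3 (positions 3rd, 6th, 9th, ...), then delete the last character.
Applying both steps to "ubixbohxanf": "ioa", then "io".
(Check on "mikzweisnli": → "ken" → "ke" ✓)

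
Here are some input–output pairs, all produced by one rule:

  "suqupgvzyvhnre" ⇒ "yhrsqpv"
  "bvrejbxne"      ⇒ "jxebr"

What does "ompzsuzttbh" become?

The transformation: keep every other character starting from the first (positions 1st, 3rd, 5th, ...), then move the last 3 characters to the front (rotate right by 3).
Starting from "ompzsuzttbh": after the first operation, "opszth"; after the second, "zthops".

zthops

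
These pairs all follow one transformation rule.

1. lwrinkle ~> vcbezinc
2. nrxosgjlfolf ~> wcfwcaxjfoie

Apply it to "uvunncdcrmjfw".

nwadituteelml

The rule is to shift every letter 9 places backward in the alphabet (wrapping around), then reverse the string.
Working it through for "uvunncdcrmjfw": intermediate "lmleetutidawn", final "nwadituteelml".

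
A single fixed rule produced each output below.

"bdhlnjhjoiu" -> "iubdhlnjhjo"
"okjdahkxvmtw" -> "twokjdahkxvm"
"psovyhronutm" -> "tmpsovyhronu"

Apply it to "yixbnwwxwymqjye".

yeyixbnwwxwymqj

Rule — move the last 2 characters to the front (rotate right by 2).
Doing the same to "yixbnwwxwymqjye": "yeyixbnwwxwymqj".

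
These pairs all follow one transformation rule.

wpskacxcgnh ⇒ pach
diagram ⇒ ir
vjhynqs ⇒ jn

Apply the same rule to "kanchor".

ah

Each output is the input with this applied: keep one character in every 3, starting at position 2 (positions 2nd, 5th, 8th, ...).
Applying that to "kanchor" gives "ah".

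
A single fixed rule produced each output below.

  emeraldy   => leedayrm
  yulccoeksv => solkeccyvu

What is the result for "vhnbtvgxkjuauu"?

Rule — sort the characters into reverse alphabetical order, then move the first 3 characters to the end (rotate left by 3).
For "vhnbtvgxkjuauu", step one produces "xvvuuutnkjhgba"; step two turns that into "uuutnkjhgbaxvv".
(Check on "emeraldy": → "yrmleeda" → "leedayrm" ✓)

uuutnkjhgbaxvv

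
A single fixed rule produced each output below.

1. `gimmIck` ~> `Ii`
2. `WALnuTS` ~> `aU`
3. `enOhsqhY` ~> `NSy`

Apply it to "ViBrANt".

Ia

In each case the input is transformed by: keep one character in every 3, starting at position 2 (positions 2nd, 5th, 8th, ...), then flip the case of every letter.
Starting from "ViBrANt": after the first operation, "iA"; after the second, "Ia".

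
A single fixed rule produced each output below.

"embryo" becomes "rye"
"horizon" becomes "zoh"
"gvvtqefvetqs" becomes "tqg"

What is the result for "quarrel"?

req

What's happening: swap the first and last characters, then keep only the last 3 characters.
"quarrel" → "luarreq" → "req".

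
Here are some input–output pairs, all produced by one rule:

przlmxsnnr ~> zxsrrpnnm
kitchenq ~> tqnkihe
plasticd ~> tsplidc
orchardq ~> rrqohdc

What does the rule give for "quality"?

yutqli

In each case the input is transformed by: sort the characters into reverse alphabetical order, then delete the last character.
Applying both steps to "quality": "yutqlia", then "yutqli".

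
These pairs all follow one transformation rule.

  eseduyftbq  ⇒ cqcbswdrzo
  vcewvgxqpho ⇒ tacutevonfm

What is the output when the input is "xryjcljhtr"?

The rule is to shift every letter 2 places backward in the alphabet (wrapping around).
Applying that to "xryjcljhtr" gives "vpwhajhfrp".

vpwhajhfrp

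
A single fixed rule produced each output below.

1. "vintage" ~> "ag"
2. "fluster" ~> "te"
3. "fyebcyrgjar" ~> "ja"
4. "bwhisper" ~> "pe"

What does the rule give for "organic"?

Each output is the input with this applied: move the last character to the front, then keep only the last 2 characters.
For "organic" the result is "ni".

ni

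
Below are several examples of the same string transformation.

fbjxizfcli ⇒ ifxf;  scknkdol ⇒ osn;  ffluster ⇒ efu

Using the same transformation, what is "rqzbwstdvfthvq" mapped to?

Each output is the input with this applied: keep one character in every 3, starting at position 1 (positions 1st, 4th, 7th, ...), then move the last character to the front.
On "rqzbwstdvfthvq": the first step gives "rbtfv", and the second then gives "vrbtf".

vrbtf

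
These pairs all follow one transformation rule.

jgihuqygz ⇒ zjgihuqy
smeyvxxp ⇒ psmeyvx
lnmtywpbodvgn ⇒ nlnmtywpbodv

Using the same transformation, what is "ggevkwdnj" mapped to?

jggevkwd

In each case the input is transformed by: move the last 2 characters to the front (rotate right by 2), then delete the first character.
Starting from "ggevkwdnj": after the first operation, "njggevkwd"; after the second, "jggevkwd".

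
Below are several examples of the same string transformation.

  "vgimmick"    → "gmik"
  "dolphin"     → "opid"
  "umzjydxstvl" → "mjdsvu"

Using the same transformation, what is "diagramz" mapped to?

The rule is to move the first character to the end, then keep every other character starting from the first (positions 1st, 3rd, 5th, ...).
Starting from "diagramz": after the first operation, "iagramzd"; after the second, "igaz".

igaz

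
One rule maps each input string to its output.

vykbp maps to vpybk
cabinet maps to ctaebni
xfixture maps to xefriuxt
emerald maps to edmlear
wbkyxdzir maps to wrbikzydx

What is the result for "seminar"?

The pattern: take characters alternately from the front and the back (1st, last, 2nd, 2nd-last, ...).
"seminar" → "sreamni".

sreamni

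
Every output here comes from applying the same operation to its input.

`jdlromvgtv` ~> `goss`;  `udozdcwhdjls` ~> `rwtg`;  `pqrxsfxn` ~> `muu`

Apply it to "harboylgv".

eyi

The transformation: keep one character in every 3, starting at position 1 (positions 1st, 4th, 7th, ...), then shift every letter 3 places backward in the alphabet (wrapping around).
Applying both steps to "harboylgv": "hbl", then "eyi".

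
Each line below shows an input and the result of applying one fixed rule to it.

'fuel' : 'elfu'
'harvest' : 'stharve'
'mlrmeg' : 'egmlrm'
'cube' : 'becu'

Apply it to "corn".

rnco

The rule is to move the last 2 characters to the front (rotate right by 2).
Doing the same to "corn": "rnco".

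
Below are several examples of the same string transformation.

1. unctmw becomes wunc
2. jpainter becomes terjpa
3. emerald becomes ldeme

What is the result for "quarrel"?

elqua

In each case the input is transformed by: move the first 3 characters to the end (rotate left by 3), then delete the first 2 characters.
Starting from "quarrel": after the first operation, "rrelqua"; after the second, "elqua".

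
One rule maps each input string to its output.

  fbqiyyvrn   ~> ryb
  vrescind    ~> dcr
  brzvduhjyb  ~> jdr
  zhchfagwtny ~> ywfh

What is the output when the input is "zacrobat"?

The rule is to keep one character in every 3, starting at position 2 (positions 2nd, 5th, 8th, ...), then reverse the string.
Applying both steps to "zacrobat": "aot", then "toa".

toa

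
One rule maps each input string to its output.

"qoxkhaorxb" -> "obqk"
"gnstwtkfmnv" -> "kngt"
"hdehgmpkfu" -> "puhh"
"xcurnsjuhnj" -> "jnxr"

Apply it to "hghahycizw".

cwha

Looking at the pairs, the operation is to keep one character in every 3, starting at position 1 (positions 1st, 4th, 7th, ...), then swap the front and back halves of the string.
On "hghahycizw": the first step gives "hacw", and the second then gives "cwha".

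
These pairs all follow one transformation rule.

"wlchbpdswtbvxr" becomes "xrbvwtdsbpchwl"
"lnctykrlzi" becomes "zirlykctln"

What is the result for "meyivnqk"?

The pattern: reverse the string, then swap each adjacent pair of characters (1↔2, 3↔4, ...).
Working it through for "meyivnqk": intermediate "kqnviyem", final "qkvnyime".

qkvnyime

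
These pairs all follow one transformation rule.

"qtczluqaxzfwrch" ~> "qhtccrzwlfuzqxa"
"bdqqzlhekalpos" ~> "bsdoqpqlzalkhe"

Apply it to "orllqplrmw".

In each case the input is transformed by: take characters alternately from the front and the back (1st, last, 2nd, 2nd-last, ...).
Applying that to "orllqplrmw" gives "owrmlrllqp".

owrmlrllqp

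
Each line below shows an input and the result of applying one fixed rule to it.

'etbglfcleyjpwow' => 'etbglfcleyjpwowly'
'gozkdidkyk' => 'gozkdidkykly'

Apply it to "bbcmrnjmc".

bbcmrnjmcly

Each output is the input with this applied: append "ly".
On "bbcmrnjmc" that produces "bbcmrnjmcly".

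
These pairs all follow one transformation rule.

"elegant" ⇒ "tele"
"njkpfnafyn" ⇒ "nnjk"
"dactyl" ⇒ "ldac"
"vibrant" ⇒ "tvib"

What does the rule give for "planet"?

tpla

The rule is to move the last character to the front, then keep only the first 4 characters.
For "planet", step one produces "tplane"; step two turns that into "tpla".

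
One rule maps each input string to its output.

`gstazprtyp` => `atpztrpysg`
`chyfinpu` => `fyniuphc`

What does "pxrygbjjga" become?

yrbgjjagxp

The rule is to move the first 2 characters to the end (rotate left by 2), then swap each adjacent pair of characters (1↔2, 3↔4, ...).
For "pxrygbjjga", step one produces "rygbjjgapx"; step two turns that into "yrbgjjagxp".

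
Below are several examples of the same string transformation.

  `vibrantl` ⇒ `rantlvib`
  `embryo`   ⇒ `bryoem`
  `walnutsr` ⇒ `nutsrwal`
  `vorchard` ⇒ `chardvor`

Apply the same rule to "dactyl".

In each case the input is transformed by: swap the front and back halves of the string, then move the last character to the front.
For "dactyl", step one produces "tyldac"; step two turns that into "ctylda".

ctylda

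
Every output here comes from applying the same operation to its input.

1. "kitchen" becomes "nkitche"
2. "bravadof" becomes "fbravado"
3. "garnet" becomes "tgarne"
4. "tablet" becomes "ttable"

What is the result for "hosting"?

ghostin

Rule — move the last character to the front.
On "hosting" that produces "ghostin".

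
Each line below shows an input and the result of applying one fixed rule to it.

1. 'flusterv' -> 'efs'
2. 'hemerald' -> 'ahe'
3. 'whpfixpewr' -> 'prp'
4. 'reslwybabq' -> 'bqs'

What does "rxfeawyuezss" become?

usxa

The pattern: swap the front and back halves of the string, then keep one character in every 3, starting at position 2 (positions 2nd, 5th, 8th, ...).
On "rxfeawyuezss": the first step gives "yuezssrxfeaw", and the second then gives "usxa".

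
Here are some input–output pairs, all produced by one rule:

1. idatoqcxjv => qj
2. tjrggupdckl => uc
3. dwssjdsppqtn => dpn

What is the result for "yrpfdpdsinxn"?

In each case the input is transformed by: delete the first 3 characters, then keep one character in every 3, starting at position 3 (positions 3rd, 6th, 9th, ...).
Starting from "yrpfdpdsinxn": after the first operation, "fdpdsinxn"; after the second, "pin".

pin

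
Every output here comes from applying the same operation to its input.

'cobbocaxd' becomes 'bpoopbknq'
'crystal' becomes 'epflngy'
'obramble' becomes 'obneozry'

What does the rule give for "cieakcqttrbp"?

vpnrpxgdegco

The transformation: swap each adjacent pair of characters (1↔2, 3↔4, ...), then shift every letter 13 places forward in the alphabet (wrapping around) — i.e. ROT13.
Starting from "cieakcqttrbp": after the first operation, "icaecktqrtpb"; after the second, "vpnrpxgdegco".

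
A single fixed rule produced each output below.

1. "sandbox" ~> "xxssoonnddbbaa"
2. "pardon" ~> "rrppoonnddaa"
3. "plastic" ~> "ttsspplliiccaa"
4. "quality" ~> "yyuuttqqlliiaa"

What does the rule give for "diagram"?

rrmmiiggddaaaa

The pattern: sort the characters into reverse alphabetical order, then double every character.
On "diagram": the first step gives "rmigdaa", and the second then gives "rrmmiiggddaaaa".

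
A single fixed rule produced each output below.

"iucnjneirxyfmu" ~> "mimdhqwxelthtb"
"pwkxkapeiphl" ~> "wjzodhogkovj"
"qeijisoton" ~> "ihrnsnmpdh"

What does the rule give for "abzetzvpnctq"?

The transformation: shift every letter 1 place backward in the alphabet (wrapping around), then move the first 3 characters to the end (rotate left by 3).
Working it through for "abzetzvpnctq": intermediate "zaydsyuombsp", final "dsyuombspzay".

dsyuombspzay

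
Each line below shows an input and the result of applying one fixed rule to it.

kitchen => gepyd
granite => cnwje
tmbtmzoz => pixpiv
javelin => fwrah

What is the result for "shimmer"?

The pattern: delete the last 2 characters, then shift every letter 4 places backward in the alphabet (wrapping around).
"shimmer" → "odeii".

odeii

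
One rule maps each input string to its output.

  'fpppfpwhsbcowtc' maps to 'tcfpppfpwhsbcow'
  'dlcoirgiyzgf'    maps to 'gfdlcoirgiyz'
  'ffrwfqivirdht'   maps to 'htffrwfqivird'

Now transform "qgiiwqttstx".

Looking at the pairs, the operation is to move the last 2 characters to the front (rotate right by 2).
Applying that to "qgiiwqttstx" gives "txqgiiwqtts".

txqgiiwqtts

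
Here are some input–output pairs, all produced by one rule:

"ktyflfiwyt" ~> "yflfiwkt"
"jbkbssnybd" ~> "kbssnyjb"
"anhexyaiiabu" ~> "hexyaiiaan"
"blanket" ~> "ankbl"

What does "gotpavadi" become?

tpavago

Rule — delete the last 2 characters, then move the first 2 characters to the end (rotate left by 2).
Working it through for "gotpavadi": intermediate "gotpava", final "tpavago".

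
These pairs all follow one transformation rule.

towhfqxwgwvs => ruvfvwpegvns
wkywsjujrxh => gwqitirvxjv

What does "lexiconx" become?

wmnbhwdk

The rule is to reverse the string, then shift every letter 1 place backward in the alphabet (wrapping around).
On "lexiconx": the first step gives "xnocixel", and the second then gives "wmnbhwdk".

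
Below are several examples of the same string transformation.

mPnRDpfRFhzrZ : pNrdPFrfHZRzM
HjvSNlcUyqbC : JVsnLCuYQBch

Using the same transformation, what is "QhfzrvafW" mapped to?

Each output is the input with this applied: flip the case of every letter, then move the first character to the end.
So "QhfzrvafW" becomes "HFZRVAFwq".
(Check on "mPnRDpfRFhzrZ": → "MpNrdPFrfHZRz" → "pNrdPFrfHZRzM" ✓)

HFZRVAFwq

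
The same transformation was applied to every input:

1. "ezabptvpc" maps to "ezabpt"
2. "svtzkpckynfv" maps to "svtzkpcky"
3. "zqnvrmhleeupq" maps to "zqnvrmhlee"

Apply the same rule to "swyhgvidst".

The rule is to delete the last 3 characters.
So "swyhgvidst" becomes "swyhgvi".

swyhgvi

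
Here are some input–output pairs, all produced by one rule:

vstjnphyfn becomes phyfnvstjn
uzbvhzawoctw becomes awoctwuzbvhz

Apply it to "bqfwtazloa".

azloabqfwt

Rule — swap the front and back halves of the string.
So "bqfwtazloa" becomes "azloabqfwt".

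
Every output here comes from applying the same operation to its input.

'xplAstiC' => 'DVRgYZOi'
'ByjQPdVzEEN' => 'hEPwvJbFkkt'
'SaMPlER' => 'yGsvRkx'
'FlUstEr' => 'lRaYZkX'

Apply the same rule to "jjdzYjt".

PPJFePZ

What's happening: shift every letter 6 places forward in the alphabet (wrapping around), then flip the case of every letter.
Starting from "jjdzYjt": after the first operation, "ppjfEpz"; after the second, "PPJFePZ".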